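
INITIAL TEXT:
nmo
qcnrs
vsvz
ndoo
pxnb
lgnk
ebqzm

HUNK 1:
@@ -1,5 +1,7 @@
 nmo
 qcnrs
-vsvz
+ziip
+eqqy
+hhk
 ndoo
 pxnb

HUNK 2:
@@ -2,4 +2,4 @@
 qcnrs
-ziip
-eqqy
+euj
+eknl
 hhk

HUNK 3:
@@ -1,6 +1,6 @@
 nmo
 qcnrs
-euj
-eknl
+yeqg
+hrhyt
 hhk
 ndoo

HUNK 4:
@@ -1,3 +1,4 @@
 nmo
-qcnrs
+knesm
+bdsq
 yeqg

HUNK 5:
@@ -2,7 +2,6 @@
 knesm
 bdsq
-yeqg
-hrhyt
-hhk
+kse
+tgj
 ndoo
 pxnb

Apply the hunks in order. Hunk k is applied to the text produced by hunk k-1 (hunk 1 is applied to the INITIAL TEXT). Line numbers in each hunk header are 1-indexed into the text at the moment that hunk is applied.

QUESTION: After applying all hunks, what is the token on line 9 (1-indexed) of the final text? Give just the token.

Hunk 1: at line 1 remove [vsvz] add [ziip,eqqy,hhk] -> 9 lines: nmo qcnrs ziip eqqy hhk ndoo pxnb lgnk ebqzm
Hunk 2: at line 2 remove [ziip,eqqy] add [euj,eknl] -> 9 lines: nmo qcnrs euj eknl hhk ndoo pxnb lgnk ebqzm
Hunk 3: at line 1 remove [euj,eknl] add [yeqg,hrhyt] -> 9 lines: nmo qcnrs yeqg hrhyt hhk ndoo pxnb lgnk ebqzm
Hunk 4: at line 1 remove [qcnrs] add [knesm,bdsq] -> 10 lines: nmo knesm bdsq yeqg hrhyt hhk ndoo pxnb lgnk ebqzm
Hunk 5: at line 2 remove [yeqg,hrhyt,hhk] add [kse,tgj] -> 9 lines: nmo knesm bdsq kse tgj ndoo pxnb lgnk ebqzm
Final line 9: ebqzm

Answer: ebqzm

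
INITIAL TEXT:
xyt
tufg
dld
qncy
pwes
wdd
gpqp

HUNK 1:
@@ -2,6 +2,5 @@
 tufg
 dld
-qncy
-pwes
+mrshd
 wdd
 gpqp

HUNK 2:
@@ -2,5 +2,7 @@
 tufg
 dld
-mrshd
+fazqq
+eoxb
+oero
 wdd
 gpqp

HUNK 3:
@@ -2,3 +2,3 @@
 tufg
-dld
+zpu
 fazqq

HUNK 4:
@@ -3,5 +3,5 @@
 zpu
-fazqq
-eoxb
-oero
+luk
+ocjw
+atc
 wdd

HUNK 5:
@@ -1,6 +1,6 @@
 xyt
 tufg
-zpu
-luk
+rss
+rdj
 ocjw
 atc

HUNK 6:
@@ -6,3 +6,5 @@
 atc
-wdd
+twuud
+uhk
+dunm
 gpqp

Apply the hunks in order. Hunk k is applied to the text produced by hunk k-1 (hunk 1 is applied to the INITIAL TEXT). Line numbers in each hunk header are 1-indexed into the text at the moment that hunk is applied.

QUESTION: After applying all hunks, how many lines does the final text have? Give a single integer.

Answer: 10

Derivation:
Hunk 1: at line 2 remove [qncy,pwes] add [mrshd] -> 6 lines: xyt tufg dld mrshd wdd gpqp
Hunk 2: at line 2 remove [mrshd] add [fazqq,eoxb,oero] -> 8 lines: xyt tufg dld fazqq eoxb oero wdd gpqp
Hunk 3: at line 2 remove [dld] add [zpu] -> 8 lines: xyt tufg zpu fazqq eoxb oero wdd gpqp
Hunk 4: at line 3 remove [fazqq,eoxb,oero] add [luk,ocjw,atc] -> 8 lines: xyt tufg zpu luk ocjw atc wdd gpqp
Hunk 5: at line 1 remove [zpu,luk] add [rss,rdj] -> 8 lines: xyt tufg rss rdj ocjw atc wdd gpqp
Hunk 6: at line 6 remove [wdd] add [twuud,uhk,dunm] -> 10 lines: xyt tufg rss rdj ocjw atc twuud uhk dunm gpqp
Final line count: 10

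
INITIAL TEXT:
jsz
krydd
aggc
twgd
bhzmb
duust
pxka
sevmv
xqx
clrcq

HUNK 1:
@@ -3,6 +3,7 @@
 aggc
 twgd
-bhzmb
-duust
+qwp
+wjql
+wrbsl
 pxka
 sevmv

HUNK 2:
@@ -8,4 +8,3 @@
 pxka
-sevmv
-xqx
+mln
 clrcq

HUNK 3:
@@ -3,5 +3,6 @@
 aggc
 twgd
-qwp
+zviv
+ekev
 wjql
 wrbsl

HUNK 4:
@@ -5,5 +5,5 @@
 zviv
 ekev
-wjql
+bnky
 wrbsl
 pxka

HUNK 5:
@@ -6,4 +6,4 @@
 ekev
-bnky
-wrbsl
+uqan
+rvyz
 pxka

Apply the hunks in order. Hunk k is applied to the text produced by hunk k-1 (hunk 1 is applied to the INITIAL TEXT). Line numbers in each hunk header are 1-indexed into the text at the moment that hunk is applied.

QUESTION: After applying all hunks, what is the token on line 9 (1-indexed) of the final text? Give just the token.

Answer: pxka

Derivation:
Hunk 1: at line 3 remove [bhzmb,duust] add [qwp,wjql,wrbsl] -> 11 lines: jsz krydd aggc twgd qwp wjql wrbsl pxka sevmv xqx clrcq
Hunk 2: at line 8 remove [sevmv,xqx] add [mln] -> 10 lines: jsz krydd aggc twgd qwp wjql wrbsl pxka mln clrcq
Hunk 3: at line 3 remove [qwp] add [zviv,ekev] -> 11 lines: jsz krydd aggc twgd zviv ekev wjql wrbsl pxka mln clrcq
Hunk 4: at line 5 remove [wjql] add [bnky] -> 11 lines: jsz krydd aggc twgd zviv ekev bnky wrbsl pxka mln clrcq
Hunk 5: at line 6 remove [bnky,wrbsl] add [uqan,rvyz] -> 11 lines: jsz krydd aggc twgd zviv ekev uqan rvyz pxka mln clrcq
Final line 9: pxka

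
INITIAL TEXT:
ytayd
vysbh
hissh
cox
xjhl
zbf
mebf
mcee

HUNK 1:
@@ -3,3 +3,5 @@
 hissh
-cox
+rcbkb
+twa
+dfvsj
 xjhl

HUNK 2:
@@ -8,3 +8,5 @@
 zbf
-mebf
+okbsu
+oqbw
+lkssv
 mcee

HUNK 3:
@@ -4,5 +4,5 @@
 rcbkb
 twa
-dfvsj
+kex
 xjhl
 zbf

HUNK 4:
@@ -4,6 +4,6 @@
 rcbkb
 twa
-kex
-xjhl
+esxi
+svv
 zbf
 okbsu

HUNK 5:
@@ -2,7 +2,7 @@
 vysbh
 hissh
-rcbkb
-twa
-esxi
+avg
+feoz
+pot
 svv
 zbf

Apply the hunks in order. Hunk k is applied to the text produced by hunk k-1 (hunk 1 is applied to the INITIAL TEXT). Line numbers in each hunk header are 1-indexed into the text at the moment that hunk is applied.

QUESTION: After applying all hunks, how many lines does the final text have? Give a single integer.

Answer: 12

Derivation:
Hunk 1: at line 3 remove [cox] add [rcbkb,twa,dfvsj] -> 10 lines: ytayd vysbh hissh rcbkb twa dfvsj xjhl zbf mebf mcee
Hunk 2: at line 8 remove [mebf] add [okbsu,oqbw,lkssv] -> 12 lines: ytayd vysbh hissh rcbkb twa dfvsj xjhl zbf okbsu oqbw lkssv mcee
Hunk 3: at line 4 remove [dfvsj] add [kex] -> 12 lines: ytayd vysbh hissh rcbkb twa kex xjhl zbf okbsu oqbw lkssv mcee
Hunk 4: at line 4 remove [kex,xjhl] add [esxi,svv] -> 12 lines: ytayd vysbh hissh rcbkb twa esxi svv zbf okbsu oqbw lkssv mcee
Hunk 5: at line 2 remove [rcbkb,twa,esxi] add [avg,feoz,pot] -> 12 lines: ytayd vysbh hissh avg feoz pot svv zbf okbsu oqbw lkssv mcee
Final line count: 12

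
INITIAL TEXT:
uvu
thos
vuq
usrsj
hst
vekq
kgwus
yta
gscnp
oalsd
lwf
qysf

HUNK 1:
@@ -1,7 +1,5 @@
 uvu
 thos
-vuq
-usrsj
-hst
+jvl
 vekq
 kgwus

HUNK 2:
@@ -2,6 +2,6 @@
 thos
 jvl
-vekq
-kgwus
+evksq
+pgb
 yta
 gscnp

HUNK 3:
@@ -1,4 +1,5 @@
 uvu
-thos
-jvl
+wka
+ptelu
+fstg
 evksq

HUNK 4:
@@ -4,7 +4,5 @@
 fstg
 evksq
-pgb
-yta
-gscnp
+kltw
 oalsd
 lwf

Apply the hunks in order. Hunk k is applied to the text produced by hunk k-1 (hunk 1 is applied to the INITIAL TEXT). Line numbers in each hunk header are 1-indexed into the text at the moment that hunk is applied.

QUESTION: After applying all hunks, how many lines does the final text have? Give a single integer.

Hunk 1: at line 1 remove [vuq,usrsj,hst] add [jvl] -> 10 lines: uvu thos jvl vekq kgwus yta gscnp oalsd lwf qysf
Hunk 2: at line 2 remove [vekq,kgwus] add [evksq,pgb] -> 10 lines: uvu thos jvl evksq pgb yta gscnp oalsd lwf qysf
Hunk 3: at line 1 remove [thos,jvl] add [wka,ptelu,fstg] -> 11 lines: uvu wka ptelu fstg evksq pgb yta gscnp oalsd lwf qysf
Hunk 4: at line 4 remove [pgb,yta,gscnp] add [kltw] -> 9 lines: uvu wka ptelu fstg evksq kltw oalsd lwf qysf
Final line count: 9

Answer: 9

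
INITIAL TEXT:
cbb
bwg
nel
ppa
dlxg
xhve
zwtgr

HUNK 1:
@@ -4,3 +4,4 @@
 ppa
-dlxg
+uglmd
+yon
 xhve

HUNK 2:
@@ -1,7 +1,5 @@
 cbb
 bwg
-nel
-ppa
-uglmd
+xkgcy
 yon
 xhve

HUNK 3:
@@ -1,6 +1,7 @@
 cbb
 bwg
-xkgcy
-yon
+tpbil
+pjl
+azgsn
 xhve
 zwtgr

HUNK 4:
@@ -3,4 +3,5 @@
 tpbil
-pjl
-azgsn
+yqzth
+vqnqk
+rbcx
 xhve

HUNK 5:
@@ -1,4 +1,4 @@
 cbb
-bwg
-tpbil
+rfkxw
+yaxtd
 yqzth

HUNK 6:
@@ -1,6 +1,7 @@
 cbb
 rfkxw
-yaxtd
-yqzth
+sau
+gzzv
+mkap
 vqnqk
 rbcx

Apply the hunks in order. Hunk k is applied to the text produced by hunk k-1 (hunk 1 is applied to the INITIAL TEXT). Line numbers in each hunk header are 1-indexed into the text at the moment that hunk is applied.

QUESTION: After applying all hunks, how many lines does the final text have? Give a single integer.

Answer: 9

Derivation:
Hunk 1: at line 4 remove [dlxg] add [uglmd,yon] -> 8 lines: cbb bwg nel ppa uglmd yon xhve zwtgr
Hunk 2: at line 1 remove [nel,ppa,uglmd] add [xkgcy] -> 6 lines: cbb bwg xkgcy yon xhve zwtgr
Hunk 3: at line 1 remove [xkgcy,yon] add [tpbil,pjl,azgsn] -> 7 lines: cbb bwg tpbil pjl azgsn xhve zwtgr
Hunk 4: at line 3 remove [pjl,azgsn] add [yqzth,vqnqk,rbcx] -> 8 lines: cbb bwg tpbil yqzth vqnqk rbcx xhve zwtgr
Hunk 5: at line 1 remove [bwg,tpbil] add [rfkxw,yaxtd] -> 8 lines: cbb rfkxw yaxtd yqzth vqnqk rbcx xhve zwtgr
Hunk 6: at line 1 remove [yaxtd,yqzth] add [sau,gzzv,mkap] -> 9 lines: cbb rfkxw sau gzzv mkap vqnqk rbcx xhve zwtgr
Final line count: 9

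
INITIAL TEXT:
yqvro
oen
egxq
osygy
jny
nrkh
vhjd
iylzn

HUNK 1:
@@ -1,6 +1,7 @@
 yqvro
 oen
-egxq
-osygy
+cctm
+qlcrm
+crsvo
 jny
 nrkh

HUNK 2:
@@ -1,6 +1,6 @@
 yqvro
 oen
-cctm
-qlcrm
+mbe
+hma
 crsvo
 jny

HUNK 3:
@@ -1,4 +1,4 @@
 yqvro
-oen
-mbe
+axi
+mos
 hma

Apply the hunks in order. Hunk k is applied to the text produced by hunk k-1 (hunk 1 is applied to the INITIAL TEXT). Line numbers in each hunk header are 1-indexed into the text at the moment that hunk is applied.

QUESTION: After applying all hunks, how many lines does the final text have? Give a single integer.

Hunk 1: at line 1 remove [egxq,osygy] add [cctm,qlcrm,crsvo] -> 9 lines: yqvro oen cctm qlcrm crsvo jny nrkh vhjd iylzn
Hunk 2: at line 1 remove [cctm,qlcrm] add [mbe,hma] -> 9 lines: yqvro oen mbe hma crsvo jny nrkh vhjd iylzn
Hunk 3: at line 1 remove [oen,mbe] add [axi,mos] -> 9 lines: yqvro axi mos hma crsvo jny nrkh vhjd iylzn
Final line count: 9

Answer: 9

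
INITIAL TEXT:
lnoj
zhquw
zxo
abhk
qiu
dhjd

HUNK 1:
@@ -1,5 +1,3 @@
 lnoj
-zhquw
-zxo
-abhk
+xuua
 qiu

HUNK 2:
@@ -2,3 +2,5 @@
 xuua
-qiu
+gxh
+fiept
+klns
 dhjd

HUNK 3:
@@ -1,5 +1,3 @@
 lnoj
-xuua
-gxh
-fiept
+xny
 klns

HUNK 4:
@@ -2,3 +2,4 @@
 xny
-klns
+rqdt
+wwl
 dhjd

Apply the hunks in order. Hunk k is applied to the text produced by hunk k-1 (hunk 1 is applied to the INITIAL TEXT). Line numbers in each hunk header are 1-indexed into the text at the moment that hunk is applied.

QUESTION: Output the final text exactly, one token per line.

Hunk 1: at line 1 remove [zhquw,zxo,abhk] add [xuua] -> 4 lines: lnoj xuua qiu dhjd
Hunk 2: at line 2 remove [qiu] add [gxh,fiept,klns] -> 6 lines: lnoj xuua gxh fiept klns dhjd
Hunk 3: at line 1 remove [xuua,gxh,fiept] add [xny] -> 4 lines: lnoj xny klns dhjd
Hunk 4: at line 2 remove [klns] add [rqdt,wwl] -> 5 lines: lnoj xny rqdt wwl dhjd

Answer: lnoj
xny
rqdt
wwl
dhjd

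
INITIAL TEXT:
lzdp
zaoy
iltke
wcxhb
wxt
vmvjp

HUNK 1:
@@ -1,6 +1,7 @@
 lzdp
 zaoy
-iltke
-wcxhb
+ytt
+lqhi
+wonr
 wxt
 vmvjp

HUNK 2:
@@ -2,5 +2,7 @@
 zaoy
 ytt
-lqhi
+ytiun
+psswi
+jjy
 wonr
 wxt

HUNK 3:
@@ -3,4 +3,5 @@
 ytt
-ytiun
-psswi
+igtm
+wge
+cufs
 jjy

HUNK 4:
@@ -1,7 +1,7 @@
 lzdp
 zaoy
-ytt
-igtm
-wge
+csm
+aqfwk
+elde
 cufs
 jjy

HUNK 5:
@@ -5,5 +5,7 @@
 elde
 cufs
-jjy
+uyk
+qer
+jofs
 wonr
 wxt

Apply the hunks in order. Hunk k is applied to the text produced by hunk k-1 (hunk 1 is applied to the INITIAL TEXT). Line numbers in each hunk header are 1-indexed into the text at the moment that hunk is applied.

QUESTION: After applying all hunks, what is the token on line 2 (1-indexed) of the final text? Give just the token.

Hunk 1: at line 1 remove [iltke,wcxhb] add [ytt,lqhi,wonr] -> 7 lines: lzdp zaoy ytt lqhi wonr wxt vmvjp
Hunk 2: at line 2 remove [lqhi] add [ytiun,psswi,jjy] -> 9 lines: lzdp zaoy ytt ytiun psswi jjy wonr wxt vmvjp
Hunk 3: at line 3 remove [ytiun,psswi] add [igtm,wge,cufs] -> 10 lines: lzdp zaoy ytt igtm wge cufs jjy wonr wxt vmvjp
Hunk 4: at line 1 remove [ytt,igtm,wge] add [csm,aqfwk,elde] -> 10 lines: lzdp zaoy csm aqfwk elde cufs jjy wonr wxt vmvjp
Hunk 5: at line 5 remove [jjy] add [uyk,qer,jofs] -> 12 lines: lzdp zaoy csm aqfwk elde cufs uyk qer jofs wonr wxt vmvjp
Final line 2: zaoy

Answer: zaoy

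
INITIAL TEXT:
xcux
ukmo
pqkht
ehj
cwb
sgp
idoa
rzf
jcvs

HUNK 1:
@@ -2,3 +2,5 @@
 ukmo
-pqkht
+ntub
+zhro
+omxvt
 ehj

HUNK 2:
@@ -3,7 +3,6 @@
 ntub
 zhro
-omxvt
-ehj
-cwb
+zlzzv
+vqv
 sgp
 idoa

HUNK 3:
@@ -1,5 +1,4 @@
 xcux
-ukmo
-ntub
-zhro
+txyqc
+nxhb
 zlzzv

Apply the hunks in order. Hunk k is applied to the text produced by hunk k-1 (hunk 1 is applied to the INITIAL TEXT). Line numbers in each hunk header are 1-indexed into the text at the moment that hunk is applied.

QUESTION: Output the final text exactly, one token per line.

Hunk 1: at line 2 remove [pqkht] add [ntub,zhro,omxvt] -> 11 lines: xcux ukmo ntub zhro omxvt ehj cwb sgp idoa rzf jcvs
Hunk 2: at line 3 remove [omxvt,ehj,cwb] add [zlzzv,vqv] -> 10 lines: xcux ukmo ntub zhro zlzzv vqv sgp idoa rzf jcvs
Hunk 3: at line 1 remove [ukmo,ntub,zhro] add [txyqc,nxhb] -> 9 lines: xcux txyqc nxhb zlzzv vqv sgp idoa rzf jcvs

Answer: xcux
txyqc
nxhb
zlzzv
vqv
sgp
idoa
rzf
jcvs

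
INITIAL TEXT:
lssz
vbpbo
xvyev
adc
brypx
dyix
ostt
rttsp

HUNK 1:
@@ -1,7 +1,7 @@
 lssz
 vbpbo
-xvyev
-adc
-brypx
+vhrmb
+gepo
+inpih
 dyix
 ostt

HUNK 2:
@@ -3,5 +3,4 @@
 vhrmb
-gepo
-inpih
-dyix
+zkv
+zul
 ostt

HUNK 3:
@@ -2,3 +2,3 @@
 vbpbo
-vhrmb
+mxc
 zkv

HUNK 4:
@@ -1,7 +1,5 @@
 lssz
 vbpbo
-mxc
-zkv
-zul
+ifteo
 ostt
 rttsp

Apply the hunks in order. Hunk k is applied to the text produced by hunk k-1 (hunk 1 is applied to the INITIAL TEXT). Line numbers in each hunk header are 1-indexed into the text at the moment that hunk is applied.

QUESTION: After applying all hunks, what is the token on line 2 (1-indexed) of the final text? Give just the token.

Hunk 1: at line 1 remove [xvyev,adc,brypx] add [vhrmb,gepo,inpih] -> 8 lines: lssz vbpbo vhrmb gepo inpih dyix ostt rttsp
Hunk 2: at line 3 remove [gepo,inpih,dyix] add [zkv,zul] -> 7 lines: lssz vbpbo vhrmb zkv zul ostt rttsp
Hunk 3: at line 2 remove [vhrmb] add [mxc] -> 7 lines: lssz vbpbo mxc zkv zul ostt rttsp
Hunk 4: at line 1 remove [mxc,zkv,zul] add [ifteo] -> 5 lines: lssz vbpbo ifteo ostt rttsp
Final line 2: vbpbo

Answer: vbpbo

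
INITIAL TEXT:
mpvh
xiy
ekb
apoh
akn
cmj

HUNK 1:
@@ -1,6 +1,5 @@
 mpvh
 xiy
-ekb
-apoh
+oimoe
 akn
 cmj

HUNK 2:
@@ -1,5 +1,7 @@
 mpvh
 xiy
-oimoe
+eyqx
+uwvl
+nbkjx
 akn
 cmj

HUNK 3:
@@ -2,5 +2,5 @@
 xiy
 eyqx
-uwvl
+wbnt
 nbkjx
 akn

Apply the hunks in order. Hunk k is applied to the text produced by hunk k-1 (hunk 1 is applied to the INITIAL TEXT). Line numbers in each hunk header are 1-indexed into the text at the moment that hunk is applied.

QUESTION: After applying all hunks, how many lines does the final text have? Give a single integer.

Answer: 7

Derivation:
Hunk 1: at line 1 remove [ekb,apoh] add [oimoe] -> 5 lines: mpvh xiy oimoe akn cmj
Hunk 2: at line 1 remove [oimoe] add [eyqx,uwvl,nbkjx] -> 7 lines: mpvh xiy eyqx uwvl nbkjx akn cmj
Hunk 3: at line 2 remove [uwvl] add [wbnt] -> 7 lines: mpvh xiy eyqx wbnt nbkjx akn cmj
Final line count: 7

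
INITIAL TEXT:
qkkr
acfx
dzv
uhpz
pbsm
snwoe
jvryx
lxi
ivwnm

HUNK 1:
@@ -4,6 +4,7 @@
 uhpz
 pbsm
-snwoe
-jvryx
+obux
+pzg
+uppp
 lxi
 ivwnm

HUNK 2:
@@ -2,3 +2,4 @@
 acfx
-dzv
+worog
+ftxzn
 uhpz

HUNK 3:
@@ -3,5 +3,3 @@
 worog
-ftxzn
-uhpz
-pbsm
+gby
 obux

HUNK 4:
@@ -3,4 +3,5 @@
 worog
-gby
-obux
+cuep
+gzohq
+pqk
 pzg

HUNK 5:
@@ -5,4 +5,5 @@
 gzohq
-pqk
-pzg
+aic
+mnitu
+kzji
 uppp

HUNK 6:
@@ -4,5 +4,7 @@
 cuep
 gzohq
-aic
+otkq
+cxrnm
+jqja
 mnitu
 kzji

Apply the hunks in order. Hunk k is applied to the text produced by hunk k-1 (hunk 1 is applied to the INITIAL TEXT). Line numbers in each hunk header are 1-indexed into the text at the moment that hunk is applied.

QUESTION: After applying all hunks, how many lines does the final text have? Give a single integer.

Answer: 13

Derivation:
Hunk 1: at line 4 remove [snwoe,jvryx] add [obux,pzg,uppp] -> 10 lines: qkkr acfx dzv uhpz pbsm obux pzg uppp lxi ivwnm
Hunk 2: at line 2 remove [dzv] add [worog,ftxzn] -> 11 lines: qkkr acfx worog ftxzn uhpz pbsm obux pzg uppp lxi ivwnm
Hunk 3: at line 3 remove [ftxzn,uhpz,pbsm] add [gby] -> 9 lines: qkkr acfx worog gby obux pzg uppp lxi ivwnm
Hunk 4: at line 3 remove [gby,obux] add [cuep,gzohq,pqk] -> 10 lines: qkkr acfx worog cuep gzohq pqk pzg uppp lxi ivwnm
Hunk 5: at line 5 remove [pqk,pzg] add [aic,mnitu,kzji] -> 11 lines: qkkr acfx worog cuep gzohq aic mnitu kzji uppp lxi ivwnm
Hunk 6: at line 4 remove [aic] add [otkq,cxrnm,jqja] -> 13 lines: qkkr acfx worog cuep gzohq otkq cxrnm jqja mnitu kzji uppp lxi ivwnm
Final line count: 13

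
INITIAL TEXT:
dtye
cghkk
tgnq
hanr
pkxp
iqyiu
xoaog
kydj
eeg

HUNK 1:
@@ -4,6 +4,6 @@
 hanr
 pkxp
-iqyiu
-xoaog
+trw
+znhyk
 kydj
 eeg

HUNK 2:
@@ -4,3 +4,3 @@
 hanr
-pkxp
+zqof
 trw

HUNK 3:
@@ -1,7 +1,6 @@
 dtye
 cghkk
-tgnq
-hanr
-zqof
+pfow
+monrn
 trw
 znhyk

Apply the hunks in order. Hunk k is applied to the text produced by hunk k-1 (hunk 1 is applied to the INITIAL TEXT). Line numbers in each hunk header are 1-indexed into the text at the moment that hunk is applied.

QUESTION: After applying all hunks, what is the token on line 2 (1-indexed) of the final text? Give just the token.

Answer: cghkk

Derivation:
Hunk 1: at line 4 remove [iqyiu,xoaog] add [trw,znhyk] -> 9 lines: dtye cghkk tgnq hanr pkxp trw znhyk kydj eeg
Hunk 2: at line 4 remove [pkxp] add [zqof] -> 9 lines: dtye cghkk tgnq hanr zqof trw znhyk kydj eeg
Hunk 3: at line 1 remove [tgnq,hanr,zqof] add [pfow,monrn] -> 8 lines: dtye cghkk pfow monrn trw znhyk kydj eeg
Final line 2: cghkk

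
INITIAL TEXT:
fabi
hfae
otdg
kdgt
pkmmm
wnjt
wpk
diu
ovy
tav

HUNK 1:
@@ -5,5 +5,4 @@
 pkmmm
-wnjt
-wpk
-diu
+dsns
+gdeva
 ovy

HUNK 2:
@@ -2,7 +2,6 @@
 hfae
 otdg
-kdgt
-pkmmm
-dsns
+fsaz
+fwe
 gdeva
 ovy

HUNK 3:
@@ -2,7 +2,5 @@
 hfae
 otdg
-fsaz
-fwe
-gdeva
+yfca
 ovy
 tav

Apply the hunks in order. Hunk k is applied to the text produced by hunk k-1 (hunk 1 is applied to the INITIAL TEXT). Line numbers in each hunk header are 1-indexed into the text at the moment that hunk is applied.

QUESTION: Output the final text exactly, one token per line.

Answer: fabi
hfae
otdg
yfca
ovy
tav

Derivation:
Hunk 1: at line 5 remove [wnjt,wpk,diu] add [dsns,gdeva] -> 9 lines: fabi hfae otdg kdgt pkmmm dsns gdeva ovy tav
Hunk 2: at line 2 remove [kdgt,pkmmm,dsns] add [fsaz,fwe] -> 8 lines: fabi hfae otdg fsaz fwe gdeva ovy tav
Hunk 3: at line 2 remove [fsaz,fwe,gdeva] add [yfca] -> 6 lines: fabi hfae otdg yfca ovy tav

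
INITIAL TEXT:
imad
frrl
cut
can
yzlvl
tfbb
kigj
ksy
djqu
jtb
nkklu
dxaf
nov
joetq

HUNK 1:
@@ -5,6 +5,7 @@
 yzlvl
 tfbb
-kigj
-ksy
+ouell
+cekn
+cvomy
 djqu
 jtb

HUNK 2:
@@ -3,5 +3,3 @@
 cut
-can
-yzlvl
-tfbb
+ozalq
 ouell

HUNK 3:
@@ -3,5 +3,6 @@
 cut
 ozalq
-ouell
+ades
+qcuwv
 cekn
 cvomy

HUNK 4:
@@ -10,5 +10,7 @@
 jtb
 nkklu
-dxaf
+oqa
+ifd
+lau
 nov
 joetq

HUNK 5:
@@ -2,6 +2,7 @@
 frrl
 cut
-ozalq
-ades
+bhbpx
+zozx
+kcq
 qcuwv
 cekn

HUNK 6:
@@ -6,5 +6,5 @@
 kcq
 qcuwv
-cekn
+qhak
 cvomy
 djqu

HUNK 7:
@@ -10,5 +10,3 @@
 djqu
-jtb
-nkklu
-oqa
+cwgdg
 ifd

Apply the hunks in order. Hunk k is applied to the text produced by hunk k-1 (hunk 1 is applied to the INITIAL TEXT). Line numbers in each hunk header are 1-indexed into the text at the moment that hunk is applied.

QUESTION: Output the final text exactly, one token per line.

Answer: imad
frrl
cut
bhbpx
zozx
kcq
qcuwv
qhak
cvomy
djqu
cwgdg
ifd
lau
nov
joetq

Derivation:
Hunk 1: at line 5 remove [kigj,ksy] add [ouell,cekn,cvomy] -> 15 lines: imad frrl cut can yzlvl tfbb ouell cekn cvomy djqu jtb nkklu dxaf nov joetq
Hunk 2: at line 3 remove [can,yzlvl,tfbb] add [ozalq] -> 13 lines: imad frrl cut ozalq ouell cekn cvomy djqu jtb nkklu dxaf nov joetq
Hunk 3: at line 3 remove [ouell] add [ades,qcuwv] -> 14 lines: imad frrl cut ozalq ades qcuwv cekn cvomy djqu jtb nkklu dxaf nov joetq
Hunk 4: at line 10 remove [dxaf] add [oqa,ifd,lau] -> 16 lines: imad frrl cut ozalq ades qcuwv cekn cvomy djqu jtb nkklu oqa ifd lau nov joetq
Hunk 5: at line 2 remove [ozalq,ades] add [bhbpx,zozx,kcq] -> 17 lines: imad frrl cut bhbpx zozx kcq qcuwv cekn cvomy djqu jtb nkklu oqa ifd lau nov joetq
Hunk 6: at line 6 remove [cekn] add [qhak] -> 17 lines: imad frrl cut bhbpx zozx kcq qcuwv qhak cvomy djqu jtb nkklu oqa ifd lau nov joetq
Hunk 7: at line 10 remove [jtb,nkklu,oqa] add [cwgdg] -> 15 lines: imad frrl cut bhbpx zozx kcq qcuwv qhak cvomy djqu cwgdg ifd lau nov joetq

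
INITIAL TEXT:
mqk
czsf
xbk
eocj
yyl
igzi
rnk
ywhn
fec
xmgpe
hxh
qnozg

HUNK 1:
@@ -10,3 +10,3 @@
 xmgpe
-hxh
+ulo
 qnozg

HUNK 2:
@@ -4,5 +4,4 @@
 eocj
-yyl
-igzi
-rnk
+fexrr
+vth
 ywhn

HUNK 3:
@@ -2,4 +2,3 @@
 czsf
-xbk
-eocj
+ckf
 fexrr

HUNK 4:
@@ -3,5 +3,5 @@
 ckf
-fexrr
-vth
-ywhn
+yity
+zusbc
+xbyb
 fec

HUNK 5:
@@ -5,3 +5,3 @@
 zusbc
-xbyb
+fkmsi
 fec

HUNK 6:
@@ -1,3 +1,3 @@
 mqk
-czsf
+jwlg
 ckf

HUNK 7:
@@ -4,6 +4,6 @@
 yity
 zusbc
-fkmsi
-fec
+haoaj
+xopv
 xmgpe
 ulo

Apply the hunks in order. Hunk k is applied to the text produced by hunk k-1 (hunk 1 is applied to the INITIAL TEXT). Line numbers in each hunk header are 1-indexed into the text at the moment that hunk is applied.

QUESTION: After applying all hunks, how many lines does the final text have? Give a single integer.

Answer: 10

Derivation:
Hunk 1: at line 10 remove [hxh] add [ulo] -> 12 lines: mqk czsf xbk eocj yyl igzi rnk ywhn fec xmgpe ulo qnozg
Hunk 2: at line 4 remove [yyl,igzi,rnk] add [fexrr,vth] -> 11 lines: mqk czsf xbk eocj fexrr vth ywhn fec xmgpe ulo qnozg
Hunk 3: at line 2 remove [xbk,eocj] add [ckf] -> 10 lines: mqk czsf ckf fexrr vth ywhn fec xmgpe ulo qnozg
Hunk 4: at line 3 remove [fexrr,vth,ywhn] add [yity,zusbc,xbyb] -> 10 lines: mqk czsf ckf yity zusbc xbyb fec xmgpe ulo qnozg
Hunk 5: at line 5 remove [xbyb] add [fkmsi] -> 10 lines: mqk czsf ckf yity zusbc fkmsi fec xmgpe ulo qnozg
Hunk 6: at line 1 remove [czsf] add [jwlg] -> 10 lines: mqk jwlg ckf yity zusbc fkmsi fec xmgpe ulo qnozg
Hunk 7: at line 4 remove [fkmsi,fec] add [haoaj,xopv] -> 10 lines: mqk jwlg ckf yity zusbc haoaj xopv xmgpe ulo qnozg
Final line count: 10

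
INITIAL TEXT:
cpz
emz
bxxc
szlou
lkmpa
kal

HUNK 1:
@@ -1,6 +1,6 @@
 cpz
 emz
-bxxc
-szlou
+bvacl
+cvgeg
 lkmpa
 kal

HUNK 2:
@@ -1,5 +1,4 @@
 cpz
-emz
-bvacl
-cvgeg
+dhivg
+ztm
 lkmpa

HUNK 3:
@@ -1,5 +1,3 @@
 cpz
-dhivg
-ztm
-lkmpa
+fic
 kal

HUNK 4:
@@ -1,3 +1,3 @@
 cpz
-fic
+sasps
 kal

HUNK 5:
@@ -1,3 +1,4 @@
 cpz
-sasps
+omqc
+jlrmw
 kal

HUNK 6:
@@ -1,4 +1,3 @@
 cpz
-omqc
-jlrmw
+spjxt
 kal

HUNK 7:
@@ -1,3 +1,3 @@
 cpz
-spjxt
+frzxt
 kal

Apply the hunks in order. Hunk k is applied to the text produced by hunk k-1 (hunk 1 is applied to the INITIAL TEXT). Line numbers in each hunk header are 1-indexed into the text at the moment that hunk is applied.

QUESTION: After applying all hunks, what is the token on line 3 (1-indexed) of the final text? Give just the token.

Answer: kal

Derivation:
Hunk 1: at line 1 remove [bxxc,szlou] add [bvacl,cvgeg] -> 6 lines: cpz emz bvacl cvgeg lkmpa kal
Hunk 2: at line 1 remove [emz,bvacl,cvgeg] add [dhivg,ztm] -> 5 lines: cpz dhivg ztm lkmpa kal
Hunk 3: at line 1 remove [dhivg,ztm,lkmpa] add [fic] -> 3 lines: cpz fic kal
Hunk 4: at line 1 remove [fic] add [sasps] -> 3 lines: cpz sasps kal
Hunk 5: at line 1 remove [sasps] add [omqc,jlrmw] -> 4 lines: cpz omqc jlrmw kal
Hunk 6: at line 1 remove [omqc,jlrmw] add [spjxt] -> 3 lines: cpz spjxt kal
Hunk 7: at line 1 remove [spjxt] add [frzxt] -> 3 lines: cpz frzxt kal
Final line 3: kal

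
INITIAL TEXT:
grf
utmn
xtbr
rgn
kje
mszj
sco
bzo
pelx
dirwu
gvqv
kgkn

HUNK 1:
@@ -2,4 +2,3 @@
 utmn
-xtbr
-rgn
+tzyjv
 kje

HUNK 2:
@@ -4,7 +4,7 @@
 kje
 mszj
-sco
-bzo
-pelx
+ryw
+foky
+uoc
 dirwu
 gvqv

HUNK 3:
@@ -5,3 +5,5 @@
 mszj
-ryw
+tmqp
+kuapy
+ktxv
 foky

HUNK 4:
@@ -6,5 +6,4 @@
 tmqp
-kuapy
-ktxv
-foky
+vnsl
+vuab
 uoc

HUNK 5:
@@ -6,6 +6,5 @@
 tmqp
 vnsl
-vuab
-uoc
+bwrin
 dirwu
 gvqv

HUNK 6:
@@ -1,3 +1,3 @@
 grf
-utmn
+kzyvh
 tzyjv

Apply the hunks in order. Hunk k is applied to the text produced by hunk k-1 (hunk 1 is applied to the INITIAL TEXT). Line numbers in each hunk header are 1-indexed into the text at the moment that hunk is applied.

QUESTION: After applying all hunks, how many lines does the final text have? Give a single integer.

Hunk 1: at line 2 remove [xtbr,rgn] add [tzyjv] -> 11 lines: grf utmn tzyjv kje mszj sco bzo pelx dirwu gvqv kgkn
Hunk 2: at line 4 remove [sco,bzo,pelx] add [ryw,foky,uoc] -> 11 lines: grf utmn tzyjv kje mszj ryw foky uoc dirwu gvqv kgkn
Hunk 3: at line 5 remove [ryw] add [tmqp,kuapy,ktxv] -> 13 lines: grf utmn tzyjv kje mszj tmqp kuapy ktxv foky uoc dirwu gvqv kgkn
Hunk 4: at line 6 remove [kuapy,ktxv,foky] add [vnsl,vuab] -> 12 lines: grf utmn tzyjv kje mszj tmqp vnsl vuab uoc dirwu gvqv kgkn
Hunk 5: at line 6 remove [vuab,uoc] add [bwrin] -> 11 lines: grf utmn tzyjv kje mszj tmqp vnsl bwrin dirwu gvqv kgkn
Hunk 6: at line 1 remove [utmn] add [kzyvh] -> 11 lines: grf kzyvh tzyjv kje mszj tmqp vnsl bwrin dirwu gvqv kgkn
Final line count: 11

Answer: 11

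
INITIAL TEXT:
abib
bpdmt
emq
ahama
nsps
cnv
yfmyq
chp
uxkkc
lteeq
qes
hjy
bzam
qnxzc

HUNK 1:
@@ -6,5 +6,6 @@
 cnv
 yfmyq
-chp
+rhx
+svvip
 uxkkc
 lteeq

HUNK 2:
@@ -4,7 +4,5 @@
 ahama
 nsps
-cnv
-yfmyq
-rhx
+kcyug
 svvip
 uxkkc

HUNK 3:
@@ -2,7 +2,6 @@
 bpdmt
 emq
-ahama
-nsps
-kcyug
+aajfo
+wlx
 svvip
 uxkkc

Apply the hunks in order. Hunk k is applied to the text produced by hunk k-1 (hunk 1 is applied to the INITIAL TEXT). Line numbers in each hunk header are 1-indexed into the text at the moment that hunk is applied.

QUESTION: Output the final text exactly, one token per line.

Hunk 1: at line 6 remove [chp] add [rhx,svvip] -> 15 lines: abib bpdmt emq ahama nsps cnv yfmyq rhx svvip uxkkc lteeq qes hjy bzam qnxzc
Hunk 2: at line 4 remove [cnv,yfmyq,rhx] add [kcyug] -> 13 lines: abib bpdmt emq ahama nsps kcyug svvip uxkkc lteeq qes hjy bzam qnxzc
Hunk 3: at line 2 remove [ahama,nsps,kcyug] add [aajfo,wlx] -> 12 lines: abib bpdmt emq aajfo wlx svvip uxkkc lteeq qes hjy bzam qnxzc

Answer: abib
bpdmt
emq
aajfo
wlx
svvip
uxkkc
lteeq
qes
hjy
bzam
qnxzc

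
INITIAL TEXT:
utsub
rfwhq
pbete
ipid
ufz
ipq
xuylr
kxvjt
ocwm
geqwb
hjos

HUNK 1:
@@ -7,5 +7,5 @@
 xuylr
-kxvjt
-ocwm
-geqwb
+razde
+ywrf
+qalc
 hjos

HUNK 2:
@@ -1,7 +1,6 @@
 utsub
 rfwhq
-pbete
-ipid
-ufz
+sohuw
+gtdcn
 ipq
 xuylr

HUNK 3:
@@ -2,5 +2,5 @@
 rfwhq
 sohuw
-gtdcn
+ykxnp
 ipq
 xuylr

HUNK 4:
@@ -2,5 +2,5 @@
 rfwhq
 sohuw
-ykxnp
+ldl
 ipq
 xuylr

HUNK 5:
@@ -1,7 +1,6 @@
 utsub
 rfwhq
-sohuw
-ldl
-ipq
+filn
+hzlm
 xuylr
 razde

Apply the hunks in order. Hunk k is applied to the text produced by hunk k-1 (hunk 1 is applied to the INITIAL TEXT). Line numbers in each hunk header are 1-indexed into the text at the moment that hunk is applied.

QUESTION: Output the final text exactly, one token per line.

Hunk 1: at line 7 remove [kxvjt,ocwm,geqwb] add [razde,ywrf,qalc] -> 11 lines: utsub rfwhq pbete ipid ufz ipq xuylr razde ywrf qalc hjos
Hunk 2: at line 1 remove [pbete,ipid,ufz] add [sohuw,gtdcn] -> 10 lines: utsub rfwhq sohuw gtdcn ipq xuylr razde ywrf qalc hjos
Hunk 3: at line 2 remove [gtdcn] add [ykxnp] -> 10 lines: utsub rfwhq sohuw ykxnp ipq xuylr razde ywrf qalc hjos
Hunk 4: at line 2 remove [ykxnp] add [ldl] -> 10 lines: utsub rfwhq sohuw ldl ipq xuylr razde ywrf qalc hjos
Hunk 5: at line 1 remove [sohuw,ldl,ipq] add [filn,hzlm] -> 9 lines: utsub rfwhq filn hzlm xuylr razde ywrf qalc hjos

Answer: utsub
rfwhq
filn
hzlm
xuylr
razde
ywrf
qalc
hjos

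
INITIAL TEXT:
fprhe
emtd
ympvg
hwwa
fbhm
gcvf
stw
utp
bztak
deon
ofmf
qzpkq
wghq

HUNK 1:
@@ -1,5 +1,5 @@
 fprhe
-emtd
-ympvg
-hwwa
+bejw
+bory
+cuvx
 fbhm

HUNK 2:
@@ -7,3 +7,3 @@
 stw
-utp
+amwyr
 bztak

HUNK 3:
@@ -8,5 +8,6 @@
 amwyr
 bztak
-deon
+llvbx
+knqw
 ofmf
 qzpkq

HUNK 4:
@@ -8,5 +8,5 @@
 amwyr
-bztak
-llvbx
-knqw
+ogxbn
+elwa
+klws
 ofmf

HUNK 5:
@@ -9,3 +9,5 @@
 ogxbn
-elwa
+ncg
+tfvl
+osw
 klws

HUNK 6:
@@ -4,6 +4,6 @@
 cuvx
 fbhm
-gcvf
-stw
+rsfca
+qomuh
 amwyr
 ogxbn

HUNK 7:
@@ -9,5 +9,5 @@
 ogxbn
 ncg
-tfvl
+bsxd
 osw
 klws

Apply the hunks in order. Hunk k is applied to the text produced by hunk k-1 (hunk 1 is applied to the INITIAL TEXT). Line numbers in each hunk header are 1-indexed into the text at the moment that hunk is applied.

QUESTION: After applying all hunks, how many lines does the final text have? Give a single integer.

Hunk 1: at line 1 remove [emtd,ympvg,hwwa] add [bejw,bory,cuvx] -> 13 lines: fprhe bejw bory cuvx fbhm gcvf stw utp bztak deon ofmf qzpkq wghq
Hunk 2: at line 7 remove [utp] add [amwyr] -> 13 lines: fprhe bejw bory cuvx fbhm gcvf stw amwyr bztak deon ofmf qzpkq wghq
Hunk 3: at line 8 remove [deon] add [llvbx,knqw] -> 14 lines: fprhe bejw bory cuvx fbhm gcvf stw amwyr bztak llvbx knqw ofmf qzpkq wghq
Hunk 4: at line 8 remove [bztak,llvbx,knqw] add [ogxbn,elwa,klws] -> 14 lines: fprhe bejw bory cuvx fbhm gcvf stw amwyr ogxbn elwa klws ofmf qzpkq wghq
Hunk 5: at line 9 remove [elwa] add [ncg,tfvl,osw] -> 16 lines: fprhe bejw bory cuvx fbhm gcvf stw amwyr ogxbn ncg tfvl osw klws ofmf qzpkq wghq
Hunk 6: at line 4 remove [gcvf,stw] add [rsfca,qomuh] -> 16 lines: fprhe bejw bory cuvx fbhm rsfca qomuh amwyr ogxbn ncg tfvl osw klws ofmf qzpkq wghq
Hunk 7: at line 9 remove [tfvl] add [bsxd] -> 16 lines: fprhe bejw bory cuvx fbhm rsfca qomuh amwyr ogxbn ncg bsxd osw klws ofmf qzpkq wghq
Final line count: 16

Answer: 16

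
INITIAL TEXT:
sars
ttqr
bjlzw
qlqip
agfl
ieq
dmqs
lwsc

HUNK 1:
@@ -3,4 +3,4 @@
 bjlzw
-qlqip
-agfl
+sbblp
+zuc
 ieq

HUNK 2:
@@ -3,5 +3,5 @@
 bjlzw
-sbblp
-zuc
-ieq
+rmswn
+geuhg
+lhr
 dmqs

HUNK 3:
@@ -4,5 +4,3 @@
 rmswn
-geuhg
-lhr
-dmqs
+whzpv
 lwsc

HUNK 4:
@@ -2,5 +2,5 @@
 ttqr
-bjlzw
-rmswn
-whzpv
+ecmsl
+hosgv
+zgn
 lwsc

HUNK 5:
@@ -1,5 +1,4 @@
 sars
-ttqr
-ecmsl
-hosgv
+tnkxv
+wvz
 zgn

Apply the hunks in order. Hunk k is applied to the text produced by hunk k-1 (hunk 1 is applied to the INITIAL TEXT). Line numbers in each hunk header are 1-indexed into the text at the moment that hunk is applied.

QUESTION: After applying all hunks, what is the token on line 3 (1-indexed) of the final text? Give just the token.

Hunk 1: at line 3 remove [qlqip,agfl] add [sbblp,zuc] -> 8 lines: sars ttqr bjlzw sbblp zuc ieq dmqs lwsc
Hunk 2: at line 3 remove [sbblp,zuc,ieq] add [rmswn,geuhg,lhr] -> 8 lines: sars ttqr bjlzw rmswn geuhg lhr dmqs lwsc
Hunk 3: at line 4 remove [geuhg,lhr,dmqs] add [whzpv] -> 6 lines: sars ttqr bjlzw rmswn whzpv lwsc
Hunk 4: at line 2 remove [bjlzw,rmswn,whzpv] add [ecmsl,hosgv,zgn] -> 6 lines: sars ttqr ecmsl hosgv zgn lwsc
Hunk 5: at line 1 remove [ttqr,ecmsl,hosgv] add [tnkxv,wvz] -> 5 lines: sars tnkxv wvz zgn lwsc
Final line 3: wvz

Answer: wvz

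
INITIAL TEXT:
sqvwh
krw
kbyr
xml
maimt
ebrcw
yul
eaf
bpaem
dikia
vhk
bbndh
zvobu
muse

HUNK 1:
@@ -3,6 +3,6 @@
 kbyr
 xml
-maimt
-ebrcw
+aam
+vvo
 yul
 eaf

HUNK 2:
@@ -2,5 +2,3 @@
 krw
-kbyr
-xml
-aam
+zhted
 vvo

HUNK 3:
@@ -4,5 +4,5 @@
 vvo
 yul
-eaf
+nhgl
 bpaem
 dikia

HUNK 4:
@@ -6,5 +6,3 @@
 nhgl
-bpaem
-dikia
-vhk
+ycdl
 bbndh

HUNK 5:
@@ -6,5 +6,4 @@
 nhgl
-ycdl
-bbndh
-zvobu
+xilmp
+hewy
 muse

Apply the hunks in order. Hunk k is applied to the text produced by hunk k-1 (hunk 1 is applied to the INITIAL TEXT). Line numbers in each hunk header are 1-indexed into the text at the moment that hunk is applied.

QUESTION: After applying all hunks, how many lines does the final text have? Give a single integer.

Hunk 1: at line 3 remove [maimt,ebrcw] add [aam,vvo] -> 14 lines: sqvwh krw kbyr xml aam vvo yul eaf bpaem dikia vhk bbndh zvobu muse
Hunk 2: at line 2 remove [kbyr,xml,aam] add [zhted] -> 12 lines: sqvwh krw zhted vvo yul eaf bpaem dikia vhk bbndh zvobu muse
Hunk 3: at line 4 remove [eaf] add [nhgl] -> 12 lines: sqvwh krw zhted vvo yul nhgl bpaem dikia vhk bbndh zvobu muse
Hunk 4: at line 6 remove [bpaem,dikia,vhk] add [ycdl] -> 10 lines: sqvwh krw zhted vvo yul nhgl ycdl bbndh zvobu muse
Hunk 5: at line 6 remove [ycdl,bbndh,zvobu] add [xilmp,hewy] -> 9 lines: sqvwh krw zhted vvo yul nhgl xilmp hewy muse
Final line count: 9

Answer: 9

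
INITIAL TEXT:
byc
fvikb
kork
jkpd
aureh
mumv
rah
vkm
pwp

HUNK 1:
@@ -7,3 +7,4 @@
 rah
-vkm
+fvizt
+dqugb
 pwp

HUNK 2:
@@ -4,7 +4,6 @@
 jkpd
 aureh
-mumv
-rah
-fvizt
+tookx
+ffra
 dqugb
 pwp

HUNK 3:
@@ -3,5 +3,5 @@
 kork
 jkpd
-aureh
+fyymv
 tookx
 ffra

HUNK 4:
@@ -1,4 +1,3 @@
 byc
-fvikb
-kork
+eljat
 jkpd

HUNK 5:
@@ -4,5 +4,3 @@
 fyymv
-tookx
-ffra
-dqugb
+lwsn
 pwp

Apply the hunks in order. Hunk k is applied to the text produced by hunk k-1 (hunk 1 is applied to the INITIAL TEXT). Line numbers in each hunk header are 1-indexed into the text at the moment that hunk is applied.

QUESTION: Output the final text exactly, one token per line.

Answer: byc
eljat
jkpd
fyymv
lwsn
pwp

Derivation:
Hunk 1: at line 7 remove [vkm] add [fvizt,dqugb] -> 10 lines: byc fvikb kork jkpd aureh mumv rah fvizt dqugb pwp
Hunk 2: at line 4 remove [mumv,rah,fvizt] add [tookx,ffra] -> 9 lines: byc fvikb kork jkpd aureh tookx ffra dqugb pwp
Hunk 3: at line 3 remove [aureh] add [fyymv] -> 9 lines: byc fvikb kork jkpd fyymv tookx ffra dqugb pwp
Hunk 4: at line 1 remove [fvikb,kork] add [eljat] -> 8 lines: byc eljat jkpd fyymv tookx ffra dqugb pwp
Hunk 5: at line 4 remove [tookx,ffra,dqugb] add [lwsn] -> 6 lines: byc eljat jkpd fyymv lwsn pwp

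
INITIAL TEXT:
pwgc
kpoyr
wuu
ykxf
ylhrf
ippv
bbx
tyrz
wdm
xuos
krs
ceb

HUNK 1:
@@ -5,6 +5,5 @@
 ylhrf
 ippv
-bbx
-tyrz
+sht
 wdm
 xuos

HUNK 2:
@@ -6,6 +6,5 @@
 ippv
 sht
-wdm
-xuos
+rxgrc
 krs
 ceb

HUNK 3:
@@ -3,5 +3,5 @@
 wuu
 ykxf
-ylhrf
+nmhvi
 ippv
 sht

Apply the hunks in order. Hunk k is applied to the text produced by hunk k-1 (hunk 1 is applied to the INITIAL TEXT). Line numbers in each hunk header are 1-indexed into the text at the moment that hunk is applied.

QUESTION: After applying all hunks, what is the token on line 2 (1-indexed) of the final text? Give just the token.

Answer: kpoyr

Derivation:
Hunk 1: at line 5 remove [bbx,tyrz] add [sht] -> 11 lines: pwgc kpoyr wuu ykxf ylhrf ippv sht wdm xuos krs ceb
Hunk 2: at line 6 remove [wdm,xuos] add [rxgrc] -> 10 lines: pwgc kpoyr wuu ykxf ylhrf ippv sht rxgrc krs ceb
Hunk 3: at line 3 remove [ylhrf] add [nmhvi] -> 10 lines: pwgc kpoyr wuu ykxf nmhvi ippv sht rxgrc krs ceb
Final line 2: kpoyr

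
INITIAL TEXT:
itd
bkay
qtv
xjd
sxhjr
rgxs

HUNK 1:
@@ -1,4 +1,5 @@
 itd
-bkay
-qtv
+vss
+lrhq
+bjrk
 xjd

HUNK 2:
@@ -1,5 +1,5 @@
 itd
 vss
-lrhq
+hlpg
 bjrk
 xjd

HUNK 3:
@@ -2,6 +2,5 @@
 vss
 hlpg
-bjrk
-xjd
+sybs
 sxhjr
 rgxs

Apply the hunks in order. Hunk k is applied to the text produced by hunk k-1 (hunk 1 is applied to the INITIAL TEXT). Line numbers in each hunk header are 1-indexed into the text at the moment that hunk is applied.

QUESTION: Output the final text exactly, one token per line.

Answer: itd
vss
hlpg
sybs
sxhjr
rgxs

Derivation:
Hunk 1: at line 1 remove [bkay,qtv] add [vss,lrhq,bjrk] -> 7 lines: itd vss lrhq bjrk xjd sxhjr rgxs
Hunk 2: at line 1 remove [lrhq] add [hlpg] -> 7 lines: itd vss hlpg bjrk xjd sxhjr rgxs
Hunk 3: at line 2 remove [bjrk,xjd] add [sybs] -> 6 lines: itd vss hlpg sybs sxhjr rgxs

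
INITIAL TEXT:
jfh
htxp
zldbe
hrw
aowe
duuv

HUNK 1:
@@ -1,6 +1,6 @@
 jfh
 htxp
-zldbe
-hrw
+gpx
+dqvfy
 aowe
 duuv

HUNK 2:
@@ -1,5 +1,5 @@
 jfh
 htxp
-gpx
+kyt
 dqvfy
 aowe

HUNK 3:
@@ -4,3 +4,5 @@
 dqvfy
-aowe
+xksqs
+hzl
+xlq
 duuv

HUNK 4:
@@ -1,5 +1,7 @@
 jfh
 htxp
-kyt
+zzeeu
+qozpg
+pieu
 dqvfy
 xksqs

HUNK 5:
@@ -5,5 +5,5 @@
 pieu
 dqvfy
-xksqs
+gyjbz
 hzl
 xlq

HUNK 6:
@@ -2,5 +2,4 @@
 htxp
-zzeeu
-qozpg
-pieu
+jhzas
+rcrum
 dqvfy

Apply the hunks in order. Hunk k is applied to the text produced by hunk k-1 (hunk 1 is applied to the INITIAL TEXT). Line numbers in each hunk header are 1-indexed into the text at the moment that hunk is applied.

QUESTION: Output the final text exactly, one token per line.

Answer: jfh
htxp
jhzas
rcrum
dqvfy
gyjbz
hzl
xlq
duuv

Derivation:
Hunk 1: at line 1 remove [zldbe,hrw] add [gpx,dqvfy] -> 6 lines: jfh htxp gpx dqvfy aowe duuv
Hunk 2: at line 1 remove [gpx] add [kyt] -> 6 lines: jfh htxp kyt dqvfy aowe duuv
Hunk 3: at line 4 remove [aowe] add [xksqs,hzl,xlq] -> 8 lines: jfh htxp kyt dqvfy xksqs hzl xlq duuv
Hunk 4: at line 1 remove [kyt] add [zzeeu,qozpg,pieu] -> 10 lines: jfh htxp zzeeu qozpg pieu dqvfy xksqs hzl xlq duuv
Hunk 5: at line 5 remove [xksqs] add [gyjbz] -> 10 lines: jfh htxp zzeeu qozpg pieu dqvfy gyjbz hzl xlq duuv
Hunk 6: at line 2 remove [zzeeu,qozpg,pieu] add [jhzas,rcrum] -> 9 lines: jfh htxp jhzas rcrum dqvfy gyjbz hzl xlq duuv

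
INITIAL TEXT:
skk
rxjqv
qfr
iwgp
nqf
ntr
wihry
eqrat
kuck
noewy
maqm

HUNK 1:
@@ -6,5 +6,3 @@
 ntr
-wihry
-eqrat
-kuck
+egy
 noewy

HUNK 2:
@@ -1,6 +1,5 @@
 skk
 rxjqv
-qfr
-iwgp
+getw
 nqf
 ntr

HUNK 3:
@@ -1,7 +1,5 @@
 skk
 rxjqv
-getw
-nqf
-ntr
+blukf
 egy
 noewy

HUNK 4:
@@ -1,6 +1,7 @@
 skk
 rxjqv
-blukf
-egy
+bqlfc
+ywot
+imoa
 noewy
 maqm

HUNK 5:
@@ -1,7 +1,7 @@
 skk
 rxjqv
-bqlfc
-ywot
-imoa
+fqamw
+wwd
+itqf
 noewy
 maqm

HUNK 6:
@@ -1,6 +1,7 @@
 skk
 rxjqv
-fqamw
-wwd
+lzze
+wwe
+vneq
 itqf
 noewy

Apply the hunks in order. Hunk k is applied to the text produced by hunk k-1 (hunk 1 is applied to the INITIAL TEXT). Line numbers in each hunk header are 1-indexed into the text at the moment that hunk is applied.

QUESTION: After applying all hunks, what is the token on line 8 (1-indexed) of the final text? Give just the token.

Hunk 1: at line 6 remove [wihry,eqrat,kuck] add [egy] -> 9 lines: skk rxjqv qfr iwgp nqf ntr egy noewy maqm
Hunk 2: at line 1 remove [qfr,iwgp] add [getw] -> 8 lines: skk rxjqv getw nqf ntr egy noewy maqm
Hunk 3: at line 1 remove [getw,nqf,ntr] add [blukf] -> 6 lines: skk rxjqv blukf egy noewy maqm
Hunk 4: at line 1 remove [blukf,egy] add [bqlfc,ywot,imoa] -> 7 lines: skk rxjqv bqlfc ywot imoa noewy maqm
Hunk 5: at line 1 remove [bqlfc,ywot,imoa] add [fqamw,wwd,itqf] -> 7 lines: skk rxjqv fqamw wwd itqf noewy maqm
Hunk 6: at line 1 remove [fqamw,wwd] add [lzze,wwe,vneq] -> 8 lines: skk rxjqv lzze wwe vneq itqf noewy maqm
Final line 8: maqm

Answer: maqm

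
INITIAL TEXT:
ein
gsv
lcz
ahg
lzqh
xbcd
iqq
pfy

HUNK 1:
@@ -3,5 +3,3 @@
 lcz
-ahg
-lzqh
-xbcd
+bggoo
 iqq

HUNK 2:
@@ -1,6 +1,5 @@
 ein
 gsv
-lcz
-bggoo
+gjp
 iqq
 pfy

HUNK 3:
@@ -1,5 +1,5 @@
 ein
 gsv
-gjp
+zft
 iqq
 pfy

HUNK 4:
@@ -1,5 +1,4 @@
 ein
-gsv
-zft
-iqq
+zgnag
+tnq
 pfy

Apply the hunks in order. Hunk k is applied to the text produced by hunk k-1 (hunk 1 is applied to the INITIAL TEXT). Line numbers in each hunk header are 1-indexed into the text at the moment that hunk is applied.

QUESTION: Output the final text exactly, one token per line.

Hunk 1: at line 3 remove [ahg,lzqh,xbcd] add [bggoo] -> 6 lines: ein gsv lcz bggoo iqq pfy
Hunk 2: at line 1 remove [lcz,bggoo] add [gjp] -> 5 lines: ein gsv gjp iqq pfy
Hunk 3: at line 1 remove [gjp] add [zft] -> 5 lines: ein gsv zft iqq pfy
Hunk 4: at line 1 remove [gsv,zft,iqq] add [zgnag,tnq] -> 4 lines: ein zgnag tnq pfy

Answer: ein
zgnag
tnq
pfy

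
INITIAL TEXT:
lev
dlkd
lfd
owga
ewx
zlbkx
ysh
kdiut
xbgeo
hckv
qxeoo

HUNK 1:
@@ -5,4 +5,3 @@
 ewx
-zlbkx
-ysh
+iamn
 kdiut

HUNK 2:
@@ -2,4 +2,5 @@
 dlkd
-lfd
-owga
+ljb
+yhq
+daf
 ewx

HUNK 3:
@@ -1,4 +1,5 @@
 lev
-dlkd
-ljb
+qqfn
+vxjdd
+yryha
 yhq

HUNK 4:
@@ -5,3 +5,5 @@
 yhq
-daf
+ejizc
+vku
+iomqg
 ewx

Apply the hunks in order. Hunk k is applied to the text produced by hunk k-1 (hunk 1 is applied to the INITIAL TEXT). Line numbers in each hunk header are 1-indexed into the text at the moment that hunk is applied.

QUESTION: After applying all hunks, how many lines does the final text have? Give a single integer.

Answer: 14

Derivation:
Hunk 1: at line 5 remove [zlbkx,ysh] add [iamn] -> 10 lines: lev dlkd lfd owga ewx iamn kdiut xbgeo hckv qxeoo
Hunk 2: at line 2 remove [lfd,owga] add [ljb,yhq,daf] -> 11 lines: lev dlkd ljb yhq daf ewx iamn kdiut xbgeo hckv qxeoo
Hunk 3: at line 1 remove [dlkd,ljb] add [qqfn,vxjdd,yryha] -> 12 lines: lev qqfn vxjdd yryha yhq daf ewx iamn kdiut xbgeo hckv qxeoo
Hunk 4: at line 5 remove [daf] add [ejizc,vku,iomqg] -> 14 lines: lev qqfn vxjdd yryha yhq ejizc vku iomqg ewx iamn kdiut xbgeo hckv qxeoo
Final line count: 14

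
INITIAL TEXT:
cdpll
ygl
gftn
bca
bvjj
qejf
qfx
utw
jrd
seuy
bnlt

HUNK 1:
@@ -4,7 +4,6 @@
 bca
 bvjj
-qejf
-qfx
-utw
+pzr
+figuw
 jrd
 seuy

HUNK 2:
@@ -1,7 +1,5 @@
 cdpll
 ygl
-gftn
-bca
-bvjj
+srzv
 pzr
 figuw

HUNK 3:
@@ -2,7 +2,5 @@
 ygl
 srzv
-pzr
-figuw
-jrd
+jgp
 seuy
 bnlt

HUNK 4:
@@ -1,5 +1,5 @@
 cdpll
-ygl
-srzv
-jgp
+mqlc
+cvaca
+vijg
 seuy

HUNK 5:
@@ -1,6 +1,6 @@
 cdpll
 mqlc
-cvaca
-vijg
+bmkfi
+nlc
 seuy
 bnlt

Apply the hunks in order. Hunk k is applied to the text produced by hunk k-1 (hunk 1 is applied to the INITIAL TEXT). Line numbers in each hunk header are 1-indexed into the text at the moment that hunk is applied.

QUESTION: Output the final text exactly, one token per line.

Answer: cdpll
mqlc
bmkfi
nlc
seuy
bnlt

Derivation:
Hunk 1: at line 4 remove [qejf,qfx,utw] add [pzr,figuw] -> 10 lines: cdpll ygl gftn bca bvjj pzr figuw jrd seuy bnlt
Hunk 2: at line 1 remove [gftn,bca,bvjj] add [srzv] -> 8 lines: cdpll ygl srzv pzr figuw jrd seuy bnlt
Hunk 3: at line 2 remove [pzr,figuw,jrd] add [jgp] -> 6 lines: cdpll ygl srzv jgp seuy bnlt
Hunk 4: at line 1 remove [ygl,srzv,jgp] add [mqlc,cvaca,vijg] -> 6 lines: cdpll mqlc cvaca vijg seuy bnlt
Hunk 5: at line 1 remove [cvaca,vijg] add [bmkfi,nlc] -> 6 lines: cdpll mqlc bmkfi nlc seuy bnlt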